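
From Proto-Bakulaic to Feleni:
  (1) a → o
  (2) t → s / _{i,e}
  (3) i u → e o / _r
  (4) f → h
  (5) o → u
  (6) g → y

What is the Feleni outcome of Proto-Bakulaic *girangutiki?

Feleni: *girangutiki
  girangutiki → girongutiki   [vowel merger]
  girongutiki → girongusiki   [palatalisation]
  girongusiki → gerongusiki   [pre-rhotic lowering]
  gerongusiki (rule 4 does not apply)
  gerongusiki → gerungusiki   [vowel merger]
  gerungusiki → yerunyusiki   [unconditioned shift]
  giving Feleni yerunyusiki.

yerunyusiki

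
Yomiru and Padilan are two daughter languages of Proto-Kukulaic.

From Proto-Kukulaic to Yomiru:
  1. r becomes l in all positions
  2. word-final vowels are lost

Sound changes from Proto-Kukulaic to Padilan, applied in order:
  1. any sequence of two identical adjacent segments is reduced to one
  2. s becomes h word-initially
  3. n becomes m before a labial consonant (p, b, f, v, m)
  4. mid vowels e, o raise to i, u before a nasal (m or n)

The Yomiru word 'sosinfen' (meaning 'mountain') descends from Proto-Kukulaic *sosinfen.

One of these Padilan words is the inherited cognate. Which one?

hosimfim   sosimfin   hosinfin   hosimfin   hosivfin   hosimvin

Padilan: *sosinfen
  sosinfen (rule 1 does not apply)
  sosinfen → hosinfen   [debuccalisation]
  hosinfen → hosimfen   [nasal place assimilation]
  hosimfen → hosimfin   [pre-nasal raising]
  giving Padilan hosimfin.

hosimfin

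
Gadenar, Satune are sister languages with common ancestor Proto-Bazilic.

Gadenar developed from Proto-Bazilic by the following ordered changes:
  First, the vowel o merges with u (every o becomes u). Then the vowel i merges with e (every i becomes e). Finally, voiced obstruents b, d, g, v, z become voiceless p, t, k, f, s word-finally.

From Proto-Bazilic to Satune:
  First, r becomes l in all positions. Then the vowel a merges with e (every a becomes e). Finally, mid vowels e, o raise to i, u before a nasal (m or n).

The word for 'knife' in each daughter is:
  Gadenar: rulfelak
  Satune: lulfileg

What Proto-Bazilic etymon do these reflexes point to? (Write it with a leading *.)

*rulfilag

Position 5: Gadenar has e, Satune has i. Taking the neighbouring segments as reconstructed: Gadenar e could go back to *e or *i; Satune i can only go back to *i — the one source consistent with every daughter is *i.
Position 7: Gadenar has a, Satune has e. Gadenar preserves a here (none of its changes turn any other segment into a), so the proto-segment is *a.
Position 8: Gadenar has k, Satune has g. Satune preserves g here (none of its changes turn any other segment into g), so the proto-segment is *g.
This points to *rulfilag. Verify forward in each daughter:
Gadenar: *rulfilag > rulfelag > rulfelak  (by vowel merger, final devoicing)
Satune: start from *rulfilag.
  rule 1 (unconditioned shift): rulfilag → lulfilag
  rule 2 (vowel merger): lulfilag → lulfileg
  rule 3: no change — lulfileg
  ⇒ Satune lulfileg
No other proto-form is consistent with every reflex, so the reconstruction is *rulfilag.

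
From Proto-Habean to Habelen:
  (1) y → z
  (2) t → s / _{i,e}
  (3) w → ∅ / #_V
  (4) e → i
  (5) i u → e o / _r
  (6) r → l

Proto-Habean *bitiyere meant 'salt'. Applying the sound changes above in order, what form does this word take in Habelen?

bisizeli

Habelen: *bitiyere
  bitiyere → bitizere   [unconditioned shift]
  bitizere → bisizere   [palatalisation]
  bisizere (rule 3 does not apply)
  bisizere → bisiziri   [vowel merger]
  bisiziri → bisizeri   [pre-rhotic lowering]
  bisizeri → bisizeli   [unconditioned shift]
  giving Habelen bisizeli.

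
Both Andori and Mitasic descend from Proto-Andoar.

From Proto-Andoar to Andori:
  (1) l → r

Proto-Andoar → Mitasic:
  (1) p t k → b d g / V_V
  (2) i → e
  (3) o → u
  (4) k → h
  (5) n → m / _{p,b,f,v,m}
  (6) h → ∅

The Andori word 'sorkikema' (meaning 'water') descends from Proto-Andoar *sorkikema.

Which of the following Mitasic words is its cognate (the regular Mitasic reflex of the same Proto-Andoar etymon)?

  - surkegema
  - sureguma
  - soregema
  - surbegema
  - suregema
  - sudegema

suregema

Mitasic: start from *sorkikema.
  rule 1 (intervocalic voicing): sorkikema → sorkigema
  rule 2 (vowel merger): sorkigema → sorkegema
  rule 3 (vowel merger): sorkegema → surkegema
  rule 4 (unconditioned shift): surkegema → surhegema
  rule 5: no change — surhegema
  rule 6 (h-loss): surhegema → suregema
  ⇒ Mitasic suregema
The other candidates each miss or misapply at least one Mitasic change.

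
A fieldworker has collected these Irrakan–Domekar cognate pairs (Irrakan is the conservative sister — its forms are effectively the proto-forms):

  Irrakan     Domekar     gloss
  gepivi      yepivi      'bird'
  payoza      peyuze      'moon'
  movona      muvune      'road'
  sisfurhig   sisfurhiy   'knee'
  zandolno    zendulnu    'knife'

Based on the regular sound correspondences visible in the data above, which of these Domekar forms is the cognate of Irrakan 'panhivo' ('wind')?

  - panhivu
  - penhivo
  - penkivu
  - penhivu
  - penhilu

penhivu

zandolno ~ zendulnu — Irrakan a corresponds to Domekar e after a consonant, before a nasal.
zandolno ~ zendulnu — Irrakan o corresponds to Domekar u word-finally.
Applying these to Irrakan 'panhivo':
  panhivo → penhivo   (a→e after a consonant, before a nasal)
  penhivo → penhivu   (o→u word-finally)
So the Domekar cognate is 'penhivu'.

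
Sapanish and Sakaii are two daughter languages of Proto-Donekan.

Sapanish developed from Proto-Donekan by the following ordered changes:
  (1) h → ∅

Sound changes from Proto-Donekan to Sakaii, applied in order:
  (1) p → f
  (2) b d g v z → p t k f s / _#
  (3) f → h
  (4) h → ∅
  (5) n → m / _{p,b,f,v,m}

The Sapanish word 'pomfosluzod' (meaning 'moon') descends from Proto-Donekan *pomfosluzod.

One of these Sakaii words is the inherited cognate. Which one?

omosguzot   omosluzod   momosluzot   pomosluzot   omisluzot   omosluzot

omosluzot

Sakaii: start from *pomfosluzod.
  rule 1 (unconditioned shift): pomfosluzod → fomfosluzod
  rule 2 (final devoicing): fomfosluzod → fomfosluzot
  rule 3 (unconditioned shift): fomfosluzot → homhosluzot
  rule 4 (h-loss): homhosluzot → omosluzot
  rule 5: no change — omosluzot
  ⇒ Sakaii omosluzot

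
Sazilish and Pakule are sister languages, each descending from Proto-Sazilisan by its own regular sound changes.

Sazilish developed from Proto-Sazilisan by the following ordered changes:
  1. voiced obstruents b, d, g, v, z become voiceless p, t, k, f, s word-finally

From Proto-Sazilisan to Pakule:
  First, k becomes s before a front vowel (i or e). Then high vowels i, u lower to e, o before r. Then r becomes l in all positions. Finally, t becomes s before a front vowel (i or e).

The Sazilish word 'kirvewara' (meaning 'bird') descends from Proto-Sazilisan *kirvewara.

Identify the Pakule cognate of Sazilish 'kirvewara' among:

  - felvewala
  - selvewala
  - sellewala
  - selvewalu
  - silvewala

Pakule: start from *kirvewara.
  rule 1 (palatalisation): kirvewara → sirvewara
  rule 2 (pre-rhotic lowering): sirvewara → servewara
  rule 3 (unconditioned shift): servewara → selvewala
  rule 4: no change — selvewala
  ⇒ Pakule selvewala
The other candidates each miss or misapply at least one Pakule change.

selvewala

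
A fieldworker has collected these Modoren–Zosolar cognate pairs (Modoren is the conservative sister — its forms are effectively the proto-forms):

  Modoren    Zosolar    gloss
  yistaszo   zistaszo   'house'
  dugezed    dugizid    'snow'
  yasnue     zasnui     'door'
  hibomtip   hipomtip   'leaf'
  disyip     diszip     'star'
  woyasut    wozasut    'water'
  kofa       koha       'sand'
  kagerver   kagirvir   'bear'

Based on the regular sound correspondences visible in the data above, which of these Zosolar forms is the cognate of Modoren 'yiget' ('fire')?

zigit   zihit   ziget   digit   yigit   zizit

yistaszo ~ zistaszo — Modoren y corresponds to Zosolar z word-initially before a front vowel.
dugezed ~ dugizid — Modoren e corresponds to Zosolar i after a consonant, before a consonant other than r, m, n, p, b, f, v.
Applying these to Modoren 'yiget':
  yiget → ziget   (y→z word-initially before a front vowel)
  ziget → zigit   (e→i after a consonant, before a consonant other than r, m, n, p, b, f, v)
So the Zosolar cognate is 'zigit'.

zigit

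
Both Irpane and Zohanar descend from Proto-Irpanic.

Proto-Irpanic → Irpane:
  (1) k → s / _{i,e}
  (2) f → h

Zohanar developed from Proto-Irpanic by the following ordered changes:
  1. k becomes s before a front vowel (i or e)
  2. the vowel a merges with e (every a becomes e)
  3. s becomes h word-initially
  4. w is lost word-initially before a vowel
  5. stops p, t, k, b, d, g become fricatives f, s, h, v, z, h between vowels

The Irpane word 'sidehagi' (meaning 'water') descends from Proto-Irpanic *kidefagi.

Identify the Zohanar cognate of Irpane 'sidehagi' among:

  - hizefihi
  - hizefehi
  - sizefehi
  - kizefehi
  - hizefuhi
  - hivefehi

hizefehi

Zohanar: *kidefagi > sidefagi > sidefegi > hidefegi > hizefehi  (by palatalisation, vowel merger, debuccalisation, intervocalic lenition)
The other candidates each miss or misapply at least one Zohanar change.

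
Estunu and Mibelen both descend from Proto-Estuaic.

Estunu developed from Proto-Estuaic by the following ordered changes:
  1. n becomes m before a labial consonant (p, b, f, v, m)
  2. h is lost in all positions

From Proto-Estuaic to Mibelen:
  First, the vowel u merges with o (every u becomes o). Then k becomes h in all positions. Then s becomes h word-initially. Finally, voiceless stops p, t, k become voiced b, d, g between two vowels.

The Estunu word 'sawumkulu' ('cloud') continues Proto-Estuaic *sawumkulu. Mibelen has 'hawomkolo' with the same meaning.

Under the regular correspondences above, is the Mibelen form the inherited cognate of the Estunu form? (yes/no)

Derive the expected Mibelen reflex of *sawumkulu:
Mibelen: *sawumkulu
  sawumkulu → sawomkolo   [vowel merger]
  sawomkolo → sawomholo   [unconditioned shift]
  sawomholo → hawomholo   [debuccalisation]
  hawomholo (rule 4 does not apply)
  giving Mibelen hawomholo.
The regular Mibelen reflex would be 'hawomholo', but the attested form is 'hawomkolo'. The correspondence is irregular, so they are not cognates (the Mibelen form has a different source).

no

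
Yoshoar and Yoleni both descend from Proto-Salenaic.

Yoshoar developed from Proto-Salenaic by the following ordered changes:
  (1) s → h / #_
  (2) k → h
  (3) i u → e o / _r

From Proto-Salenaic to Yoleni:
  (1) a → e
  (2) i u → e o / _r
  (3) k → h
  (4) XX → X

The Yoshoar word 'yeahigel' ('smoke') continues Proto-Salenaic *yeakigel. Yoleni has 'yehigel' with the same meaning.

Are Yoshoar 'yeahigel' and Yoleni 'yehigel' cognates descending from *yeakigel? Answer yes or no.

yes

Derive the expected Yoleni reflex of *yeakigel:
Yoleni: *yeakigel > yeekigel > yeehigel > yehigel  (by vowel merger, unconditioned shift, degemination)
Yoleni 'yehigel' matches the regular reflex exactly, so the pair is cognate.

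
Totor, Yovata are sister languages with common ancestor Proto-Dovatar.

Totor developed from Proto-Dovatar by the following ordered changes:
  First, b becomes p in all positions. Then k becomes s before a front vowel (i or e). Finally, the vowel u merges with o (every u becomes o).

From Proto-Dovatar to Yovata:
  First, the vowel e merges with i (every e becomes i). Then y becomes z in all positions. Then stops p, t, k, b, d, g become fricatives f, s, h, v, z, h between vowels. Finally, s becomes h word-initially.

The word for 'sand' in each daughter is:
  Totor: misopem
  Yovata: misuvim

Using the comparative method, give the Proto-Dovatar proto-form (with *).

Position 5: Totor has p, Yovata has v. Taking the neighbouring segments as reconstructed: Totor p could go back to *p or *b; Yovata v could go back to *b or *v — the one source consistent with every daughter is *b.
Position 6: Totor has e, Yovata has i. Totor preserves e here (none of its changes turn any other segment into e), so the proto-segment is *e.
Position 4: Totor has o, Yovata has u. Yovata preserves u here (none of its changes turn any other segment into u), so the proto-segment is *u.
This points to *misubem. Verify forward in each daughter:
Totor: start from *misubem.
  rule 1 (unconditioned shift): misubem → misupem
  rule 2: no change — misupem
  rule 3 (vowel merger): misupem → misopem
  ⇒ Totor misopem
Yovata: *misubem > misubim > misuvim  (by vowel merger, intervocalic lenition)
*misubem is the unique common source.

*misubem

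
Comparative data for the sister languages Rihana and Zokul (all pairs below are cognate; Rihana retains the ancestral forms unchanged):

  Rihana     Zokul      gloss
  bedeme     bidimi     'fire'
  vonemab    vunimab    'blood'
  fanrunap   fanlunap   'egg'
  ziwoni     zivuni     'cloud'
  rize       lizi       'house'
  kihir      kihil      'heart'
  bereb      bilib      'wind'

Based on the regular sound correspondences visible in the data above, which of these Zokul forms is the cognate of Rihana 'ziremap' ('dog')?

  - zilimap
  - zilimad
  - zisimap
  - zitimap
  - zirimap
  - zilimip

zilimap

bereb ~ bilib — Rihana r corresponds to Zokul l between vowels (before a front vowel).
bedeme ~ bidimi, vonemab ~ vunimab — Rihana e corresponds to Zokul i after a consonant, before a nasal.
Applying these to Rihana 'ziremap':
  ziremap → zilemap   (r→l between vowels (before a front vowel))
  zilemap → zilimap   (e→i after a consonant, before a nasal)
So the Zokul cognate is 'zilimap'.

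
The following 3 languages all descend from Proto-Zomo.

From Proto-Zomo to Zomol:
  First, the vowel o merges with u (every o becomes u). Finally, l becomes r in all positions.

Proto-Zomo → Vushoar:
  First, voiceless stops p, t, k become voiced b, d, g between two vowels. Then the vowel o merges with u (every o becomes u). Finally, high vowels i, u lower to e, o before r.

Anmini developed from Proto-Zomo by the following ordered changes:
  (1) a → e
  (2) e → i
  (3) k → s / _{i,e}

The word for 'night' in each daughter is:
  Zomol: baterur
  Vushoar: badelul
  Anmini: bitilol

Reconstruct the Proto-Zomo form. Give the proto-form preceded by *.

Position 6: Zomol has u, Vushoar has u, Anmini has o. Anmini preserves o here (none of its changes turn any other segment into o), so the proto-segment is *o.
Position 7: Zomol has r, Vushoar has l, Anmini has l. Vushoar preserves l here (none of its changes turn any other segment into l), so the proto-segment is *l.
Position 5: Zomol has r, Vushoar has l, Anmini has l. Vushoar preserves l here (none of its changes turn any other segment into l), so the proto-segment is *l.
Verify the candidate proto-form against each daughter:
Zomol: start from *batelol.
  rule 1 (vowel merger): batelol → batelul
  rule 2 (unconditioned shift): batelul → baterur
  ⇒ Zomol baterur
Vushoar: *batelol
  batelol → badelol   [intervocalic voicing]
  badelol → badelul   [vowel merger]
  badelul (rule 3 does not apply)
  giving Vushoar badelul.
Anmini: start from *batelol.
  rule 1 (vowel merger): batelol → betelol
  rule 2 (vowel merger): betelol → bitilol
  rule 3: no change — bitilol
  ⇒ Anmini bitilol
No other proto-form is consistent with every reflex, so the reconstruction is *batelol.

*batelol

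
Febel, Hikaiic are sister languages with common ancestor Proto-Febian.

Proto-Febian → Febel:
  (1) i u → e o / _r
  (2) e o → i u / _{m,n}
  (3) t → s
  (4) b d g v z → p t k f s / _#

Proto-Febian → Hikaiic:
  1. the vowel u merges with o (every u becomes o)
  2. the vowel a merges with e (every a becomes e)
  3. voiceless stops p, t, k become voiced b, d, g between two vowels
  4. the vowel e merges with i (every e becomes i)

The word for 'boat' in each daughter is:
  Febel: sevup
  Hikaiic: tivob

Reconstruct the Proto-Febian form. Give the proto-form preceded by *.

Position 2: Febel has e, Hikaiic has i. Taking the neighbouring segments as reconstructed: Febel e can only go back to *e; Hikaiic i could go back to *a or *e or *i — the one source consistent with every daughter is *e.
Position 5: Febel has p, Hikaiic has b. Taking the neighbouring segments as reconstructed: Febel p could go back to *p or *b; Hikaiic b can only go back to *b — the one source consistent with every daughter is *b.
Position 4: Febel has u, Hikaiic has o. Taking the neighbouring segments as reconstructed: Febel u can only go back to *u; Hikaiic o could go back to *o or *u — the one source consistent with every daughter is *u.
Continuing position by position gives *tevub; check it forward:
Febel: *tevub > sevub > sevup  (by unconditioned shift, final devoicing)
Hikaiic: *tevub > tevob > tivob  (by vowel merger, vowel merger)
Only *tevub yields all of Febel sevup, Hikaiic tivob.

*tevub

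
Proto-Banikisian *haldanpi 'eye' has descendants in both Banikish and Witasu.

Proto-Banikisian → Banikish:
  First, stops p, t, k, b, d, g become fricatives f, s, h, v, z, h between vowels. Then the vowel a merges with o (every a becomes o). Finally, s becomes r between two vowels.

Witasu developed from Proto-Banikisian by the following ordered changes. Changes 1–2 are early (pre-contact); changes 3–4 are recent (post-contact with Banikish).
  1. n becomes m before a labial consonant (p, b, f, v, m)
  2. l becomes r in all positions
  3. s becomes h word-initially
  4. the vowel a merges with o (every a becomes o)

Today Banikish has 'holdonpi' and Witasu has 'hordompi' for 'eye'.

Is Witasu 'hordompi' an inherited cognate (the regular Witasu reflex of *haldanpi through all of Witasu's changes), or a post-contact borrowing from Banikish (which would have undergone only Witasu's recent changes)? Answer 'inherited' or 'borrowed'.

inherited

If inherited, *haldanpi would pass through all of Witasu's changes:
Witasu: *haldanpi > haldampi > hardampi > hordompi  (by nasal place assimilation, unconditioned shift, vowel merger)
If borrowed from Banikish 'holdonpi' after the early changes, it would undergo only the recent ones:
  rule 3 (debuccalisation): no change (holdonpi)
  rule 4 (vowel merger): no change (holdonpi)
  ⇒ as a loan: holdonpi
Witasu 'hordompi' matches the inherited outcome exactly, so it is an inherited cognate, not a loan.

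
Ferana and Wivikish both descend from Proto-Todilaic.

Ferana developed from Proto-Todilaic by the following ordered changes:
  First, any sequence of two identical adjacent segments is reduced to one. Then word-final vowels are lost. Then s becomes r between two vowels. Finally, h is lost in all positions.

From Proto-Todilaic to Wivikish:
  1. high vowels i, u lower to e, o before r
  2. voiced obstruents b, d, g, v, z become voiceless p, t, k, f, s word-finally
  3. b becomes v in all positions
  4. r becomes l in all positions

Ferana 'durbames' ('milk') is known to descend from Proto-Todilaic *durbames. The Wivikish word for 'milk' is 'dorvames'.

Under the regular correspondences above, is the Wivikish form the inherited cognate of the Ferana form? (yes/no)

no

Derive the expected Wivikish reflex of *durbames:
Wivikish: *durbames
  durbames → dorbames   [pre-rhotic lowering]
  dorbames (rule 2 does not apply)
  dorbames → dorvames   [unconditioned shift]
  dorvames → dolvames   [unconditioned shift]
  giving Wivikish dolvames.
The regular Wivikish reflex would be 'dolvames', but the attested form is 'dorvames'. The correspondence is irregular, so they are not cognates (the Wivikish form has a different source).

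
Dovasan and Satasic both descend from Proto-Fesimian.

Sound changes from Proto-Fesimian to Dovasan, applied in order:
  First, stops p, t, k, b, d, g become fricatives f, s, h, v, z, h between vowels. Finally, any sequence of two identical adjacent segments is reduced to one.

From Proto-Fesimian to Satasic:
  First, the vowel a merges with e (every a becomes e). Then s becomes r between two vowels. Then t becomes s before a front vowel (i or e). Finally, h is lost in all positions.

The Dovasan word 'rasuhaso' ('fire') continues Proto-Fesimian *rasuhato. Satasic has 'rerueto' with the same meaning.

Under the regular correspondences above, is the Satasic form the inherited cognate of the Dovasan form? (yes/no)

Derive the expected Satasic reflex of *rasuhato:
Satasic: *rasuhato > resuheto > reruheto > rerueto  (by vowel merger, rhotacism, h-loss)
Satasic 'rerueto' matches the regular reflex exactly, so the pair is cognate.

yes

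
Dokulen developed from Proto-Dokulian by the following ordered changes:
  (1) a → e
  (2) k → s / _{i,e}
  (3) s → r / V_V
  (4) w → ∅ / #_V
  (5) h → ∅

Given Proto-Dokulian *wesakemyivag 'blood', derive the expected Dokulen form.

ereremyiveg

Dokulen: *wesakemyivag
  wesakemyivag → wesekemyiveg   [vowel merger]
  wesekemyiveg → wesesemyiveg   [palatalisation]
  wesesemyiveg → wereremyiveg   [rhotacism]
  wereremyiveg → ereremyiveg   [glide loss]
  ereremyiveg (rule 5 does not apply)
  giving Dokulen ereremyiveg.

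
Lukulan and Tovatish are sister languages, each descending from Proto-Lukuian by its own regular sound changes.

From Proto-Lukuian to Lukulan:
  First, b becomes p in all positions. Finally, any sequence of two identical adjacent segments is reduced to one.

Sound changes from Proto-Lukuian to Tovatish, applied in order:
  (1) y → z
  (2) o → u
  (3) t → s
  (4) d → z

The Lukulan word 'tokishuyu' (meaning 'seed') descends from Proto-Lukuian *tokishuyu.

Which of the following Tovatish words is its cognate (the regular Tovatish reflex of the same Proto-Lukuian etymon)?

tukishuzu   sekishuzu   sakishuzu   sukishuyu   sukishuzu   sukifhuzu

sukishuzu

Tovatish: *tokishuyu > tokishuzu > tukishuzu > sukishuzu  (by unconditioned shift, vowel merger, unconditioned shift)
Among the options, 'sukishuzu' alone shows every Tovatish change applied in order.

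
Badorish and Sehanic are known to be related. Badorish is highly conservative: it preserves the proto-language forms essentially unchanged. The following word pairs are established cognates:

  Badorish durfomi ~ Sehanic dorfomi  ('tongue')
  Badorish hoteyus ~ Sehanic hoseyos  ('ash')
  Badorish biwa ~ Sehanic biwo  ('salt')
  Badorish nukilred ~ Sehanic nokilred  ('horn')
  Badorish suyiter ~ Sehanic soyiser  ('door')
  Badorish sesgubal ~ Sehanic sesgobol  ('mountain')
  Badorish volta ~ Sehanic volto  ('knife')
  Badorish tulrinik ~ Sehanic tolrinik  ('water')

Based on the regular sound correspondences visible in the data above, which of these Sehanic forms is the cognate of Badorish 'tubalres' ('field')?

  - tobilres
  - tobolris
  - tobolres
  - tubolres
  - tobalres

sesgubal ~ sesgobol — Badorish u corresponds to Sehanic o after a consonant, before a labial obstruent.
sesgubal ~ sesgobol — Badorish a corresponds to Sehanic o after a consonant, before a consonant other than r, m, n, p, b, f, v.
Applying these to Badorish 'tubalres':
  tubalres → tobalres   (u→o after a consonant, before a labial obstruent)
  tobalres → tobolres   (a→o after a consonant, before a consonant other than r, m, n, p, b, f, v)
So the Sehanic cognate is 'tobolres'.

tobolres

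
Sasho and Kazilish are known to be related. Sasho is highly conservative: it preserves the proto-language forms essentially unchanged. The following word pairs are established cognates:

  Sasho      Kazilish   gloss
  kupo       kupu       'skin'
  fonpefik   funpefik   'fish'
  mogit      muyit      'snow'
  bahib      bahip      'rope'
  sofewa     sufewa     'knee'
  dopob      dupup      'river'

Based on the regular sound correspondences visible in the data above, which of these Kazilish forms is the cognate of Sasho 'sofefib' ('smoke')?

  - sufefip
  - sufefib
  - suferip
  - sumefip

sufefip

sofewa ~ sufewa — Sasho o corresponds to Kazilish u after a consonant, before a labial obstruent.
bahib ~ bahip, dopob ~ dupup — Sasho b corresponds to Kazilish p word-finally.
Applying these to Sasho 'sofefib':
  sofefib → sufefib   (o→u after a consonant, before a labial obstruent)
  sufefib → sufefip   (b→p word-finally)
So the Kazilish cognate is 'sufefip'.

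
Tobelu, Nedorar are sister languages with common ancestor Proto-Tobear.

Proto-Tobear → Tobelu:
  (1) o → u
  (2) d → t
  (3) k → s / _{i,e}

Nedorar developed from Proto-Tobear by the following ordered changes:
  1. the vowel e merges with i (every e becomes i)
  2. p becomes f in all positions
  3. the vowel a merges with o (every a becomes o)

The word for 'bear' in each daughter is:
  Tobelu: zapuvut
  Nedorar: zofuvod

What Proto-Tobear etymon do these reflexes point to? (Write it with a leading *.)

Position 2: Tobelu has a, Nedorar has o. Tobelu preserves a here (none of its changes turn any other segment into a), so the proto-segment is *a.
Position 3: Tobelu has p, Nedorar has f. Tobelu preserves p here (none of its changes turn any other segment into p), so the proto-segment is *p.
Verify the candidate proto-form against each daughter:
Tobelu: *zapuvod > zapuvud > zapuvut  (by vowel merger, unconditioned shift)
Nedorar: *zapuvod > zafuvod > zofuvod  (by unconditioned shift, vowel merger)
*zapuvod is the unique common source.

*zapuvod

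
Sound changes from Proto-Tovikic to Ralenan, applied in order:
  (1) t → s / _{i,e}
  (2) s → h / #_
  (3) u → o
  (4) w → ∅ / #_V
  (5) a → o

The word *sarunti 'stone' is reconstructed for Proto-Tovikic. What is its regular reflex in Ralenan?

horonsi

Ralenan: *sarunti > sarunsi > harunsi > haronsi > horonsi  (by palatalisation, debuccalisation, vowel merger, vowel merger)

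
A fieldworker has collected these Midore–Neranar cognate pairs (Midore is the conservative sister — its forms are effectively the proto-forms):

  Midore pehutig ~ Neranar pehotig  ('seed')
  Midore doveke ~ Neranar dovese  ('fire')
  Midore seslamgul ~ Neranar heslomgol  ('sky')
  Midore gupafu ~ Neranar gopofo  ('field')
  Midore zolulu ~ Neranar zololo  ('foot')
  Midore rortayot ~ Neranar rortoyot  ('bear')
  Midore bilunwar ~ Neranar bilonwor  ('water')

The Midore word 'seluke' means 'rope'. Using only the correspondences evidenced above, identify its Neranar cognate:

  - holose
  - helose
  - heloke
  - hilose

helose

seslamgul ~ heslomgol — Midore s corresponds to Neranar h word-initially before a front vowel.
pehutig ~ pehotig, seslamgul ~ heslomgol — Midore u corresponds to Neranar o after a consonant, before a consonant other than r, m, n, p, b, f, v.
doveke ~ dovese — Midore k corresponds to Neranar s between vowels (before a front vowel).
Applying these to Midore 'seluke':
  seluke → heluke   (s→h word-initially before a front vowel)
  heluke → heloke   (u→o after a consonant, before a consonant other than r, m, n, p, b, f, v)
  heloke → helose   (k→s between vowels (before a front vowel))
So the Neranar cognate is 'helose'.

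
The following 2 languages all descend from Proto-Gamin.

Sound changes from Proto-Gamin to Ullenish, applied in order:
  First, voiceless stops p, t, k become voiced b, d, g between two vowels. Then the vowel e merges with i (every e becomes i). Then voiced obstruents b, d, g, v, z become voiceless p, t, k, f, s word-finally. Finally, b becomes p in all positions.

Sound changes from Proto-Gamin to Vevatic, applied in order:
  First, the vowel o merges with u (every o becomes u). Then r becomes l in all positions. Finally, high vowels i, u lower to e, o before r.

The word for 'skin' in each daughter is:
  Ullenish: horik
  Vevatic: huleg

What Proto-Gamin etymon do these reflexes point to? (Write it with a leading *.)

*horeg

Position 4: Ullenish has i, Vevatic has e. Taking the neighbouring segments as reconstructed: Ullenish i could go back to *e or *i; Vevatic e can only go back to *e — the one source consistent with every daughter is *e.
Position 5: Ullenish has k, Vevatic has g. Vevatic preserves g here (none of its changes turn any other segment into g), so the proto-segment is *g.
Position 3: Ullenish has r, Vevatic has l. Ullenish preserves r here (none of its changes turn any other segment into r), so the proto-segment is *r.
This points to *horeg. Verify forward in each daughter:
Ullenish: *horeg
  horeg (rule 1 does not apply)
  horeg → horig   [vowel merger]
  horig → horik   [final devoicing]
  horik (rule 4 does not apply)
  giving Ullenish horik.
Vevatic: start from *horeg.
  rule 1 (vowel merger): horeg → hureg
  rule 2 (unconditioned shift): hureg → huleg
  rule 3: no change — huleg
  ⇒ Vevatic huleg
*horeg is the unique common source.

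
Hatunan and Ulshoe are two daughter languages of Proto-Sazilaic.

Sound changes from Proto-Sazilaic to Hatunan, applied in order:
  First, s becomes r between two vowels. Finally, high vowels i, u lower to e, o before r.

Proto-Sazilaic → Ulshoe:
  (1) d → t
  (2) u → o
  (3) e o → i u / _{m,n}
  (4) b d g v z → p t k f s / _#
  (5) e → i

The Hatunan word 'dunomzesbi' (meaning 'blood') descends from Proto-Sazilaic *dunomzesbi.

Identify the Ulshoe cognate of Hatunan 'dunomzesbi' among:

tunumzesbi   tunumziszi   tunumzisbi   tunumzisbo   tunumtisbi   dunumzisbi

Ulshoe: *dunomzesbi
  dunomzesbi → tunomzesbi   [unconditioned shift]
  tunomzesbi → tonomzesbi   [vowel merger]
  tonomzesbi → tunumzesbi   [pre-nasal raising]
  tunumzesbi (rule 4 does not apply)
  tunumzesbi → tunumzisbi   [vowel merger]
  giving Ulshoe tunumzisbi.
The other candidates each miss or misapply at least one Ulshoe change.

tunumzisbi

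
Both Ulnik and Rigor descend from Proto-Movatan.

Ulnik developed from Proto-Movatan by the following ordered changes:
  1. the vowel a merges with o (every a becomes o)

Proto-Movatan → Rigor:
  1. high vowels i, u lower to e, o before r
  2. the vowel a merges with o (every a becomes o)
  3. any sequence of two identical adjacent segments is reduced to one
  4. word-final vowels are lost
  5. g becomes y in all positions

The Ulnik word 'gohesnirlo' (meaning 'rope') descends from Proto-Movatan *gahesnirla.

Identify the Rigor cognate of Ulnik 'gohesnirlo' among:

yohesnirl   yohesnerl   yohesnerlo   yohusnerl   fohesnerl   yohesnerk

Rigor: *gahesnirla
  gahesnirla → gahesnerla   [pre-rhotic lowering]
  gahesnerla → gohesnerlo   [vowel merger]
  gohesnerlo (rule 3 does not apply)
  gohesnerlo → gohesnerl   [apocope]
  gohesnerl → yohesnerl   [unconditioned shift]
  giving Rigor yohesnerl.
Among the options, 'yohesnerl' alone shows every Rigor change applied in order.

yohesnerl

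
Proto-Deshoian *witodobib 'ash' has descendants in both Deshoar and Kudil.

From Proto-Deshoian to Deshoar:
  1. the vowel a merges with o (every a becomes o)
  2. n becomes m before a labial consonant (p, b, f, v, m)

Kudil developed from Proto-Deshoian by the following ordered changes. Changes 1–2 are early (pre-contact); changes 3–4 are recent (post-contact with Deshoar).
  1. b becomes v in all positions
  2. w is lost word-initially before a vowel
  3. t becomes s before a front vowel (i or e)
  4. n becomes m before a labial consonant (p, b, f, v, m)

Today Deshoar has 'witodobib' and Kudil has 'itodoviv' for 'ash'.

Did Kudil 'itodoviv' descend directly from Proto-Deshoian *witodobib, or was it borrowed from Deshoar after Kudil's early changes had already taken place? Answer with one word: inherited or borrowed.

inherited

If inherited, *witodobib would pass through all of Kudil's changes:
Kudil: *witodobib > witodoviv > itodoviv  (by unconditioned shift, glide loss)
If borrowed from Deshoar 'witodobib' after the early changes, it would undergo only the recent ones:
  rule 3 (palatalisation): no change (witodobib)
  rule 4 (nasal place assimilation): no change (witodobib)
  ⇒ as a loan: witodobib
Kudil 'itodoviv' matches the inherited outcome exactly, so it is an inherited cognate, not a loan.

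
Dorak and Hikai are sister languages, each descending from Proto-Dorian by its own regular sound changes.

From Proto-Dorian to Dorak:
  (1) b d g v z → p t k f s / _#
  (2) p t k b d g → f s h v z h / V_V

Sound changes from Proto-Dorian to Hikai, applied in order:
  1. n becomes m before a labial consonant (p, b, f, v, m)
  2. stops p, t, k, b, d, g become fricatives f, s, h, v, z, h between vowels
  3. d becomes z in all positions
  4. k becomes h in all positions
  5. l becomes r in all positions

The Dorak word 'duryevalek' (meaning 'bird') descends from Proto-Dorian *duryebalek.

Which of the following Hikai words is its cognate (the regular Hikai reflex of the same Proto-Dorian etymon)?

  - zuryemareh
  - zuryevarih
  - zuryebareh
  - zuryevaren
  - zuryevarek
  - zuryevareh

Hikai: *duryebalek > duryevalek > zuryevalek > zuryevaleh > zuryevareh  (by intervocalic lenition, unconditioned shift, unconditioned shift, unconditioned shift)
Only 'zuryevareh' matches the regular Hikai development of *duryebalek.

zuryevareh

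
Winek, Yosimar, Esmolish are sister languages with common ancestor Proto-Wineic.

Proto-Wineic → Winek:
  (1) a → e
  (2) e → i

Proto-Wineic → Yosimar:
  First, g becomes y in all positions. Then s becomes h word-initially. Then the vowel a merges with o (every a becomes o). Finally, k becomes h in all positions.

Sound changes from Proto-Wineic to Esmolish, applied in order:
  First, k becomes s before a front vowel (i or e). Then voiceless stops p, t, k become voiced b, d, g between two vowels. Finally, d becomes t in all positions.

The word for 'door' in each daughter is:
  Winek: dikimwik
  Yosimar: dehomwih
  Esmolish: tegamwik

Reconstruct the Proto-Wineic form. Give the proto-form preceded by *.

*dekamwik

Position 1: Winek has d, Yosimar has d, Esmolish has t. Winek preserves d here (none of its changes turn any other segment into d), so the proto-segment is *d.
Position 2: Winek has i, Yosimar has e, Esmolish has e. Yosimar preserves e here (none of its changes turn any other segment into e), so the proto-segment is *e.
Verify the candidate proto-form against each daughter:
Winek: *dekamwik > dekemwik > dikimwik  (by vowel merger, vowel merger)
Yosimar: *dekamwik > dekomwik > dehomwih  (by vowel merger, unconditioned shift)
Esmolish: *dekamwik
  dekamwik (rule 1 does not apply)
  dekamwik → degamwik   [intervocalic voicing]
  degamwik → tegamwik   [unconditioned shift]
  giving Esmolish tegamwik.
*dekamwik is the unique common source.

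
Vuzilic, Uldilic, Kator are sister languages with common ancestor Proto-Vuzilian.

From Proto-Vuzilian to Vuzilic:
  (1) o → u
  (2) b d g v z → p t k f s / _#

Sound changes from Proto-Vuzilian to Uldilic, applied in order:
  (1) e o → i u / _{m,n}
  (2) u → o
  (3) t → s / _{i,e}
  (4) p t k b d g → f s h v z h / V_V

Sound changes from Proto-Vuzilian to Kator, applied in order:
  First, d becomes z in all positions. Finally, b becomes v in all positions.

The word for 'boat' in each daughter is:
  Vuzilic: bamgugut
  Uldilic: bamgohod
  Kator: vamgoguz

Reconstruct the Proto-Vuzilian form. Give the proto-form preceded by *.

*bamgogud

Position 5: Vuzilic has u, Uldilic has o, Kator has o. Kator preserves o here (none of its changes turn any other segment into o), so the proto-segment is *o.
Position 8: Vuzilic has t, Uldilic has d, Kator has z. Uldilic preserves d here (none of its changes turn any other segment into d), so the proto-segment is *d.
This points to *bamgogud. Verify forward in each daughter:
Vuzilic: *bamgogud
  bamgogud → bamgugud   [vowel merger]
  bamgugud → bamgugut   [final devoicing]
  giving Vuzilic bamgugut.
Uldilic: *bamgogud
  bamgogud (rule 1 does not apply)
  bamgogud → bamgogod   [vowel merger]
  bamgogod (rule 3 does not apply)
  bamgogod → bamgohod   [intervocalic lenition]
  giving Uldilic bamgohod.
Kator: start from *bamgogud.
  rule 1 (unconditioned shift): bamgogud → bamgoguz
  rule 2 (unconditioned shift): bamgoguz → vamgoguz
  ⇒ Kator vamgoguz
*bamgogud is the unique common source.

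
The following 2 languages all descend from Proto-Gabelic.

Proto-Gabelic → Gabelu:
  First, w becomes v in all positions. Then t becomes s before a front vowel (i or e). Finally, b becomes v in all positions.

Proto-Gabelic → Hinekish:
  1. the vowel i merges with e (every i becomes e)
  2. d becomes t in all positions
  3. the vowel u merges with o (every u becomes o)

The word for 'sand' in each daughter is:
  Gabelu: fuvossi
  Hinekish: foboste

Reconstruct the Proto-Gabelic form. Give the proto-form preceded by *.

Position 3: Gabelu has v, Hinekish has b. Hinekish preserves b here (none of its changes turn any other segment into b), so the proto-segment is *b.
Position 2: Gabelu has u, Hinekish has o. Gabelu preserves u here (none of its changes turn any other segment into u), so the proto-segment is *u.
Position 6: Gabelu has s, Hinekish has t. Taking the neighbouring segments as reconstructed: Gabelu s could go back to *t or *s; Hinekish t could go back to *t or *d — the one source consistent with every daughter is *t.
This points to *fubosti. Verify forward in each daughter:
Gabelu: *fubosti
  fubosti (rule 1 does not apply)
  fubosti → fubossi   [palatalisation]
  fubossi → fuvossi   [unconditioned shift]
  giving Gabelu fuvossi.
Hinekish: *fubosti
  fubosti → fuboste   [vowel merger]
  fuboste (rule 2 does not apply)
  fuboste → foboste   [vowel merger]
  giving Hinekish foboste.
*fubosti is the unique common source.

*fubosti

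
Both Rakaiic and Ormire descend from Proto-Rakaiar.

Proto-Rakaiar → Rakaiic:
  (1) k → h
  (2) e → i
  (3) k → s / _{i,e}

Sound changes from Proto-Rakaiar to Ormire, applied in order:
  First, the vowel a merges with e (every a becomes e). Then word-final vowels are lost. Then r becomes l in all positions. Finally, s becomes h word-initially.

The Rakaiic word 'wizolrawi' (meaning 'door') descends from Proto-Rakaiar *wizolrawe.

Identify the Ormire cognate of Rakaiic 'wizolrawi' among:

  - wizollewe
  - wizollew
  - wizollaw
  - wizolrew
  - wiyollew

wizollew

Ormire: *wizolrawe
  wizolrawe → wizolrewe   [vowel merger]
  wizolrewe → wizolrew   [apocope]
  wizolrew → wizollew   [unconditioned shift]
  wizollew (rule 4 does not apply)
  giving Ormire wizollew.
Among the options, 'wizollew' alone shows every Ormire change applied in order.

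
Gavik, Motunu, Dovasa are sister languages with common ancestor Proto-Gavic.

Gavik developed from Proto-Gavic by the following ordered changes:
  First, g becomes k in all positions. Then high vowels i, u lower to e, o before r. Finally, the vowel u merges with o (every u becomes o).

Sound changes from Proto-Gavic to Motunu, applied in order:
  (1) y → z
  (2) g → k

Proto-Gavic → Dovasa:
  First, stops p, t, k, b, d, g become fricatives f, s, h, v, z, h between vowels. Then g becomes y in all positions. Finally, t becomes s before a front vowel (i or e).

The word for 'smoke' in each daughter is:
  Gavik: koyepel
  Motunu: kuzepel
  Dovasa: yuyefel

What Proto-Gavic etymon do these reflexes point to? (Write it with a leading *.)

*guyepel

Position 2: Gavik has o, Motunu has u, Dovasa has u. Motunu preserves u here (none of its changes turn any other segment into u), so the proto-segment is *u.
Position 1: Gavik has k, Motunu has k, Dovasa has y. Taking the neighbouring segments as reconstructed: Gavik k could go back to *k or *g; Motunu k could go back to *k or *g; Dovasa y could go back to *g or *y — the one source consistent with every daughter is *g.
This points to *guyepel. Verify forward in each daughter:
Gavik: *guyepel > kuyepel > koyepel  (by unconditioned shift, vowel merger)
Motunu: *guyepel
  guyepel → guzepel   [unconditioned shift]
  guzepel → kuzepel   [unconditioned shift]
  giving Motunu kuzepel.
Dovasa: *guyepel
  guyepel → guyefel   [intervocalic lenition]
  guyefel → yuyefel   [unconditioned shift]
  yuyefel (rule 3 does not apply)
  giving Dovasa yuyefel.
Only *guyepel yields all of Gavik koyepel, Motunu kuzepel, Dovasa yuyefel.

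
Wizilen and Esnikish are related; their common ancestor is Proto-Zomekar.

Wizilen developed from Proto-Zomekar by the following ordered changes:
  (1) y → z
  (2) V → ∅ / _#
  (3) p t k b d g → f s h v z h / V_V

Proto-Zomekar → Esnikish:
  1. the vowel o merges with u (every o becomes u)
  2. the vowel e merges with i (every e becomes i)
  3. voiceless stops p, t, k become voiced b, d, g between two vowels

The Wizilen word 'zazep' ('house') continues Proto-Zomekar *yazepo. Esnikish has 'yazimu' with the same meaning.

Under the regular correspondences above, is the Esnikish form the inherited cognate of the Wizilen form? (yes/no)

no

Derive the expected Esnikish reflex of *yazepo:
Esnikish: *yazepo
  yazepo → yazepu   [vowel merger]
  yazepu → yazipu   [vowel merger]
  yazipu → yazibu   [intervocalic voicing]
  giving Esnikish yazibu.
The regular Esnikish reflex would be 'yazibu', but the attested form is 'yazimu'. The correspondence is irregular, so they are not cognates (the Esnikish form has a different source).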